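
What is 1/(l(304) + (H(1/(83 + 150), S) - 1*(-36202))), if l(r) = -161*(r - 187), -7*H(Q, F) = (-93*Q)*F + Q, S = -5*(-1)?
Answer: 1631/28322779 ≈ 5.7586e-5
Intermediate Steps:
S = 5
H(Q, F) = -Q/7 + 93*F*Q/7 (H(Q, F) = -((-93*Q)*F + Q)/7 = -(-93*F*Q + Q)/7 = -(Q - 93*F*Q)/7 = -Q/7 + 93*F*Q/7)
l(r) = 30107 - 161*r (l(r) = -161*(-187 + r) = 30107 - 161*r)
1/(l(304) + (H(1/(83 + 150), S) - 1*(-36202))) = 1/((30107 - 161*304) + ((-1 + 93*5)/(7*(83 + 150)) - 1*(-36202))) = 1/((30107 - 48944) + ((⅐)*(-1 + 465)/233 + 36202)) = 1/(-18837 + ((⅐)*(1/233)*464 + 36202)) = 1/(-18837 + (464/1631 + 36202)) = 1/(-18837 + 59045926/1631) = 1/(28322779/1631) = 1631/28322779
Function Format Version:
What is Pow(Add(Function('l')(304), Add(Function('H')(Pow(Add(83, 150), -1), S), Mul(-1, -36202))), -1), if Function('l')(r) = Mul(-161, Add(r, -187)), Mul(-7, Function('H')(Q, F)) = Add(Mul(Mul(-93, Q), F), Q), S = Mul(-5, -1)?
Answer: Rational(1631, 28322779) ≈ 5.7586e-5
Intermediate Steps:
S = 5
Function('H')(Q, F) = Add(Mul(Rational(-1, 7), Q), Mul(Rational(93, 7), F, Q)) (Function('H')(Q, F) = Mul(Rational(-1, 7), Add(Mul(Mul(-93, Q), F), Q)) = Mul(Rational(-1, 7), Add(Mul(-93, F, Q), Q)) = Mul(Rational(-1, 7), Add(Q, Mul(-93, F, Q))) = Add(Mul(Rational(-1, 7), Q), Mul(Rational(93, 7), F, Q)))
Function('l')(r) = Add(30107, Mul(-161, r)) (Function('l')(r) = Mul(-161, Add(-187, r)) = Add(30107, Mul(-161, r)))
Pow(Add(Function('l')(304), Add(Function('H')(Pow(Add(83, 150), -1), S), Mul(-1, -36202))), -1) = Pow(Add(Add(30107, Mul(-161, 304)), Add(Mul(Rational(1, 7), Pow(Add(83, 150), -1), Add(-1, Mul(93, 5))), Mul(-1, -36202))), -1) = Pow(Add(Add(30107, -48944), Add(Mul(Rational(1, 7), Pow(233, -1), Add(-1, 465)), 36202)), -1) = Pow(Add(-18837, Add(Mul(Rational(1, 7), Rational(1, 233), 464), 36202)), -1) = Pow(Add(-18837, Add(Rational(464, 1631), 36202)), -1) = Pow(Add(-18837, Rational(59045926, 1631)), -1) = Pow(Rational(28322779, 1631), -1) = Rational(1631, 28322779)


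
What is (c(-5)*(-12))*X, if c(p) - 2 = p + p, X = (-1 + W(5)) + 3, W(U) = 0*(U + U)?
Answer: 192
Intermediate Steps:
W(U) = 0 (W(U) = 0*(2*U) = 0)
X = 2 (X = (-1 + 0) + 3 = -1 + 3 = 2)
c(p) = 2 + 2*p (c(p) = 2 + (p + p) = 2 + 2*p)
(c(-5)*(-12))*X = ((2 + 2*(-5))*(-12))*2 = ((2 - 10)*(-12))*2 = -8*(-12)*2 = 96*2 = 192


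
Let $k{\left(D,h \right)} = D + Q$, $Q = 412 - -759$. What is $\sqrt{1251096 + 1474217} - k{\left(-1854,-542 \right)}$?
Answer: $683 + \sqrt{2725313} \approx 2333.9$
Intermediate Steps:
$Q = 1171$ ($Q = 412 + 759 = 1171$)
$k{\left(D,h \right)} = 1171 + D$ ($k{\left(D,h \right)} = D + 1171 = 1171 + D$)
$\sqrt{1251096 + 1474217} - k{\left(-1854,-542 \right)} = \sqrt{1251096 + 1474217} - \left(1171 - 1854\right) = \sqrt{2725313} - -683 = \sqrt{2725313} + 683 = 683 + \sqrt{2725313}$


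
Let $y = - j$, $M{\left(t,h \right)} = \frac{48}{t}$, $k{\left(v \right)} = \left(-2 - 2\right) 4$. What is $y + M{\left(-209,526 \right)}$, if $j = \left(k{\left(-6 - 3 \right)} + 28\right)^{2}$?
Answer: $- \frac{30144}{209} \approx -144.23$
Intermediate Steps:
$k{\left(v \right)} = -16$ ($k{\left(v \right)} = \left(-4\right) 4 = -16$)
$j = 144$ ($j = \left(-16 + 28\right)^{2} = 12^{2} = 144$)
$y = -144$ ($y = \left(-1\right) 144 = -144$)
$y + M{\left(-209,526 \right)} = -144 + \frac{48}{-209} = -144 + 48 \left(- \frac{1}{209}\right) = -144 - \frac{48}{209} = - \frac{30144}{209}$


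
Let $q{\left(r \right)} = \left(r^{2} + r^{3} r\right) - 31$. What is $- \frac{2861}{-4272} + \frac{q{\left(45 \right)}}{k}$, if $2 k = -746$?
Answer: $- \frac{17525321215}{1593456} \approx -10998.0$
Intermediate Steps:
$k = -373$ ($k = \frac{1}{2} \left(-746\right) = -373$)
$q{\left(r \right)} = -31 + r^{2} + r^{4}$ ($q{\left(r \right)} = \left(r^{2} + r^{4}\right) - 31 = -31 + r^{2} + r^{4}$)
$- \frac{2861}{-4272} + \frac{q{\left(45 \right)}}{k} = - \frac{2861}{-4272} + \frac{-31 + 45^{2} + 45^{4}}{-373} = \left(-2861\right) \left(- \frac{1}{4272}\right) + \left(-31 + 2025 + 4100625\right) \left(- \frac{1}{373}\right) = \frac{2861}{4272} + 4102619 \left(- \frac{1}{373}\right) = \frac{2861}{4272} - \frac{4102619}{373} = - \frac{17525321215}{1593456}$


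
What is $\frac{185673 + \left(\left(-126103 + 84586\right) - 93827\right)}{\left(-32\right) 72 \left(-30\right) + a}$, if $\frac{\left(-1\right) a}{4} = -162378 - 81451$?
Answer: $\frac{50329}{1044436} \approx 0.048188$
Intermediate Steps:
$a = 975316$ ($a = - 4 \left(-162378 - 81451\right) = \left(-4\right) \left(-243829\right) = 975316$)
$\frac{185673 + \left(\left(-126103 + 84586\right) - 93827\right)}{\left(-32\right) 72 \left(-30\right) + a} = \frac{185673 + \left(\left(-126103 + 84586\right) - 93827\right)}{\left(-32\right) 72 \left(-30\right) + 975316} = \frac{185673 - 135344}{\left(-2304\right) \left(-30\right) + 975316} = \frac{185673 - 135344}{69120 + 975316} = \frac{50329}{1044436}$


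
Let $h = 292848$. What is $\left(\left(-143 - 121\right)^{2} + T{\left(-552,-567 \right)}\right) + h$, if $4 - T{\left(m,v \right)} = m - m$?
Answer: $362548$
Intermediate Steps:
$T{\left(m,v \right)} = 4$ ($T{\left(m,v \right)} = 4 - \left(m - m\right) = 4 - 0 = 4 + 0 = 4$)
$\left(\left(-143 - 121\right)^{2} + T{\left(-552,-567 \right)}\right) + h = \left(\left(-143 - 121\right)^{2} + 4\right) + 292848 = \left(\left(-264\right)^{2} + 4\right) + 292848 = \left(69696 + 4\right) + 292848 = 69700 + 292848 = 362548$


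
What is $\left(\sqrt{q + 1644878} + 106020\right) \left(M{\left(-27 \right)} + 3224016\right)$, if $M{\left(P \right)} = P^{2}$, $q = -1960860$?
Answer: $341887464900 + 3224745 i \sqrt{315982} \approx 3.4189 \cdot 10^{11} + 1.8127 \cdot 10^{9} i$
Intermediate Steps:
$\left(\sqrt{q + 1644878} + 106020\right) \left(M{\left(-27 \right)} + 3224016\right) = \left(\sqrt{-1960860 + 1644878} + 106020\right) \left(\left(-27\right)^{2} + 3224016\right) = \left(\sqrt{-315982} + 106020\right) \left(729 + 3224016\right) = \left(i \sqrt{315982} + 106020\right) 3224745 = \left(106020 + i \sqrt{315982}\right) 3224745 = 341887464900 + 3224745 i \sqrt{315982}$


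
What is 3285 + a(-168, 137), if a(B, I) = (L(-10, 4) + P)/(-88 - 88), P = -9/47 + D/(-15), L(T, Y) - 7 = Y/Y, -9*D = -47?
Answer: 458547233/139590 ≈ 3285.0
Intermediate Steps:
D = 47/9 (D = -⅑*(-47) = 47/9 ≈ 5.2222)
L(T, Y) = 8 (L(T, Y) = 7 + Y/Y = 7 + 1 = 8)
P = -3424/6345 (P = -9/47 + (47/9)/(-15) = -9*1/47 + (47/9)*(-1/15) = -9/47 - 47/135 = -3424/6345 ≈ -0.53964)
a(B, I) = -5917/139590 (a(B, I) = (8 - 3424/6345)/(-88 - 88) = (47336/6345)/(-176) = (47336/6345)*(-1/176) = -5917/139590)
3285 + a(-168, 137) = 3285 - 5917/139590 = 458547233/139590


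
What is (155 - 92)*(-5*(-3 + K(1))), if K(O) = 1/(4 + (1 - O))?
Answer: 3465/4 ≈ 866.25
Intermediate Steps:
K(O) = 1/(5 - O)
(155 - 92)*(-5*(-3 + K(1))) = (155 - 92)*(-5*(-3 - 1/(-5 + 1))) = 63*(-5*(-3 - 1/(-4))) = 63*(-5*(-3 - 1*(-¼))) = 63*(-5*(-3 + ¼)) = 63*(-5*(-11/4)) = 63*(55/4) = 3465/4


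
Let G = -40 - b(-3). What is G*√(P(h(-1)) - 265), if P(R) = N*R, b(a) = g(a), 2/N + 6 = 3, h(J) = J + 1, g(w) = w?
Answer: -37*I*√265 ≈ -602.32*I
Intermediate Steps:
h(J) = 1 + J
N = -⅔ (N = 2/(-6 + 3) = 2/(-3) = 2*(-⅓) = -⅔ ≈ -0.66667)
b(a) = a
P(R) = -2*R/3
G = -37 (G = -40 - 1*(-3) = -40 + 3 = -37)
G*√(P(h(-1)) - 265) = -37*√(-2*(1 - 1)/3 - 265) = -37*√(-⅔*0 - 265) = -37*√(0 - 265) = -37*I*√265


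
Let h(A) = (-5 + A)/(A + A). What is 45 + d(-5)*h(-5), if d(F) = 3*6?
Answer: 63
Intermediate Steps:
d(F) = 18
h(A) = (-5 + A)/(2*A) (h(A) = (-5 + A)/((2*A)) = (-5 + A)*(1/(2*A)) = (-5 + A)/(2*A))
45 + d(-5)*h(-5) = 45 + 18*((½)*(-5 - 5)/(-5)) = 45 + 18*((½)*(-⅕)*(-10)) = 45 + 18*1 = 45 + 18 = 63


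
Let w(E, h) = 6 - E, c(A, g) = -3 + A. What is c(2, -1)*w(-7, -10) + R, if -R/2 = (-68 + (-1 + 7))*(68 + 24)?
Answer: 11395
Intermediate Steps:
R = 11408 (R = -2*(-68 + (-1 + 7))*(68 + 24) = -2*(-68 + 6)*92 = -(-124)*92 = -2*(-5704) = 11408)
c(2, -1)*w(-7, -10) + R = (-3 + 2)*(6 - 1*(-7)) + 11408 = -(6 + 7) + 11408 = -1*13 + 11408 = -13 + 11408 = 11395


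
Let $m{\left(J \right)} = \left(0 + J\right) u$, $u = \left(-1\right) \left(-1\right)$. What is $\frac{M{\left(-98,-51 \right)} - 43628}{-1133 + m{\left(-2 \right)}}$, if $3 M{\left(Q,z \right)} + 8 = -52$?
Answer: $\frac{43648}{1135} \approx 38.456$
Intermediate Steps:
$M{\left(Q,z \right)} = -20$ ($M{\left(Q,z \right)} = - \frac{8}{3} + \frac{1}{3} \left(-52\right) = - \frac{8}{3} - \frac{52}{3} = -20$)
$u = 1$
$m{\left(J \right)} = J$ ($m{\left(J \right)} = \left(0 + J\right) 1 = J 1 = J$)
$\frac{M{\left(-98,-51 \right)} - 43628}{-1133 + m{\left(-2 \right)}} = \frac{-20 - 43628}{-1133 - 2} = - \frac{43648}{-1135} = \left(-43648\right) \left(- \frac{1}{1135}\right) = \frac{43648}{1135}$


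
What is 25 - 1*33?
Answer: -8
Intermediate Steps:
25 - 1*33 = 25 - 33 = -8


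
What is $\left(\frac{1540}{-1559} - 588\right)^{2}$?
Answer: $\frac{843150005824}{2430481} \approx 3.4691 \cdot 10^{5}$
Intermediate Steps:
$\left(\frac{1540}{-1559} - 588\right)^{2} = \left(1540 \left(- \frac{1}{1559}\right) - 588\right)^{2} = \left(- \frac{1540}{1559} - 588\right)^{2} = \left(- \frac{918232}{1559}\right)^{2} = \frac{843150005824}{2430481}$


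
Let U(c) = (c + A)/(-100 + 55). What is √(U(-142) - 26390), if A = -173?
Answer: I*√26383 ≈ 162.43*I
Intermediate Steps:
U(c) = 173/45 - c/45 (U(c) = (c - 173)/(-100 + 55) = (-173 + c)/(-45) = -(-173 + c)/45 = 173/45 - c/45)
√(U(-142) - 26390) = √((173/45 - 1/45*(-142)) - 26390) = √((173/45 + 142/45) - 26390) = √(7 - 26390) = √(-26383) = I*√26383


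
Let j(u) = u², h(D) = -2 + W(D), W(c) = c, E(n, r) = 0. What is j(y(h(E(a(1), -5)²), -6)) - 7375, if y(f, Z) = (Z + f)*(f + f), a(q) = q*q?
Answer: -6351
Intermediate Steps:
a(q) = q²
h(D) = -2 + D
y(f, Z) = 2*f*(Z + f) (y(f, Z) = (Z + f)*(2*f) = 2*f*(Z + f))
j(y(h(E(a(1), -5)²), -6)) - 7375 = (2*(-2 + 0²)*(-6 + (-2 + 0²)))² - 7375 = (2*(-2 + 0)*(-6 + (-2 + 0)))² - 7375 = (2*(-2)*(-6 - 2))² - 7375 = (2*(-2)*(-8))² - 7375 = 32² - 7375 = 1024 - 7375 = -6351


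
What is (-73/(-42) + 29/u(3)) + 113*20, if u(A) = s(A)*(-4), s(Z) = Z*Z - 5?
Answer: 759335/336 ≈ 2259.9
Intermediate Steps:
s(Z) = -5 + Z² (s(Z) = Z² - 5 = -5 + Z²)
u(A) = 20 - 4*A² (u(A) = (-5 + A²)*(-4) = 20 - 4*A²)
(-73/(-42) + 29/u(3)) + 113*20 = (-73/(-42) + 29/(20 - 4*3²)) + 113*20 = (-73*(-1/42) + 29/(20 - 4*9)) + 2260 = (73/42 + 29/(20 - 36)) + 2260 = (73/42 + 29/(-16)) + 2260 = (73/42 + 29*(-1/16)) + 2260 = (73/42 - 29/16) + 2260 = -25/336 + 2260 = 759335/336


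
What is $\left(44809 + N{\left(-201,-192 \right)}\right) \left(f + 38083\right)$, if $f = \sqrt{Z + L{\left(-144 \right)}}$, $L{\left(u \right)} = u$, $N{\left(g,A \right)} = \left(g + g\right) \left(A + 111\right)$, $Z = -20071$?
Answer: $2946519793 + 77371 i \sqrt{20215} \approx 2.9465 \cdot 10^{9} + 1.1001 \cdot 10^{7} i$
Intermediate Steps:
$N{\left(g,A \right)} = 2 g \left(111 + A\right)$
$f = i \sqrt{20215}$ ($f = \sqrt{-20071 - 144} = \sqrt{-20215} = i \sqrt{20215} \approx 142.18 i$)
$\left(44809 + N{\left(-201,-192 \right)}\right) \left(f + 38083\right) = \left(44809 + 2 \left(-201\right) \left(111 - 192\right)\right) \left(i \sqrt{20215} + 38083\right) = \left(44809 + 2 \left(-201\right) \left(-81\right)\right) \left(38083 + i \sqrt{20215}\right) = \left(44809 + 32562\right) \left(38083 + i \sqrt{20215}\right) = 77371 \left(38083 + i \sqrt{20215}\right) = 2946519793 + 77371 i \sqrt{20215}$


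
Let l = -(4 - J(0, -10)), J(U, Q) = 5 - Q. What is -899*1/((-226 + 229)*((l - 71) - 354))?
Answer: 899/1242 ≈ 0.72383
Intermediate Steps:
l = 11 (l = -(4 - (5 - 1*(-10))) = -(4 - (5 + 10)) = -(4 - 1*15) = -(4 - 15) = -1*(-11) = 11)
-899*1/((-226 + 229)*((l - 71) - 354)) = -899*1/((-226 + 229)*((11 - 71) - 354)) = -899*1/(3*(-60 - 354)) = -899/((-414*3)) = -899/(-1242) = -899*(-1/1242) = 899/1242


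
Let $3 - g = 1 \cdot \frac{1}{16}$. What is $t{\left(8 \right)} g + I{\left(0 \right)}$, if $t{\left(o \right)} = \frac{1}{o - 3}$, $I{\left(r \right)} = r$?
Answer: $\frac{47}{80} \approx 0.5875$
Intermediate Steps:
$g = \frac{47}{16}$ ($g = 3 - 1 \cdot \frac{1}{16} = 3 - \frac{1}{16} = \frac{47}{16} \approx 2.9375$)
$t{\left(o \right)} = \frac{1}{-3 + o}$
$t{\left(8 \right)} g + I{\left(0 \right)} = \frac{1}{-3 + 8} \cdot \frac{47}{16} + 0 = \frac{1}{5} \cdot \frac{47}{16} + 0 = \frac{47}{80} + 0 = \frac{47}{80}$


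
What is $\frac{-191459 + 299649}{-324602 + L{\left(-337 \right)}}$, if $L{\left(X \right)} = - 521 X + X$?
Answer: $- \frac{54095}{74681} \approx -0.72435$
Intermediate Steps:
$L{\left(X \right)} = - 520 X$
$\frac{-191459 + 299649}{-324602 + L{\left(-337 \right)}} = \frac{-191459 + 299649}{-324602 - -175240} = \frac{108190}{-324602 + 175240} = \frac{108190}{-149362} = 108190 \left(- \frac{1}{149362}\right) = - \frac{54095}{74681}$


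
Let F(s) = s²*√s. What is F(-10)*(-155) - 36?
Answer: -36 - 15500*I*√10 ≈ -36.0 - 49015.0*I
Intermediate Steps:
F(s) = s^(5/2)
F(-10)*(-155) - 36 = (-10)^(5/2)*(-155) - 36 = (100*I*√10)*(-155) - 36 = -15500*I*√10 - 36 = -36 - 15500*I*√10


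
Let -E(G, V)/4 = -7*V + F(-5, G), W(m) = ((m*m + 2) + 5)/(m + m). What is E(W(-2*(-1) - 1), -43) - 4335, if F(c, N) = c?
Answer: -5519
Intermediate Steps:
W(m) = (7 + m**2)/(2*m) (W(m) = ((m**2 + 2) + 5)/((2*m)) = ((2 + m**2) + 5)*(1/(2*m)) = (7 + m**2)*(1/(2*m)) = (7 + m**2)/(2*m))
E(G, V) = 20 + 28*V (E(G, V) = -4*(-7*V - 5) = -4*(-5 - 7*V) = 20 + 28*V)
E(W(-2*(-1) - 1), -43) - 4335 = (20 + 28*(-43)) - 4335 = (20 - 1204) - 4335 = -1184 - 4335 = -5519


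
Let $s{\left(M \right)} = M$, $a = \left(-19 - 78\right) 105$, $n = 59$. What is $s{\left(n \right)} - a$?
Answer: $10244$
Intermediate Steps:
$a = -10185$ ($a = \left(-97\right) 105 = -10185$)
$s{\left(n \right)} - a = 59 - -10185 = 59 + 10185 = 10244$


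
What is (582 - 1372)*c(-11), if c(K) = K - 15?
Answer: 20540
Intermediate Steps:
c(K) = -15 + K
(582 - 1372)*c(-11) = (582 - 1372)*(-15 - 11) = -790*(-26) = 20540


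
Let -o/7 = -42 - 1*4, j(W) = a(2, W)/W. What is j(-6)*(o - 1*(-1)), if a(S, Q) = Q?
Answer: 323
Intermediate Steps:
j(W) = 1 (j(W) = W/W = 1)
o = 322 (o = -7*(-42 - 1*4) = -7*(-42 - 4) = -7*(-46) = 322)
j(-6)*(o - 1*(-1)) = 1*(322 - 1*(-1)) = 1*(322 + 1) = 1*323 = 323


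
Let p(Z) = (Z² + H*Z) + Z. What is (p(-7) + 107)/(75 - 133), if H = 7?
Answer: -50/29 ≈ -1.7241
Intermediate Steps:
p(Z) = Z² + 8*Z (p(Z) = (Z² + 7*Z) + Z = Z² + 8*Z)
(p(-7) + 107)/(75 - 133) = (-7*(8 - 7) + 107)/(75 - 133) = (-7*1 + 107)/(-58) = (-7 + 107)*(-1/58) = 100*(-1/58) = -50/29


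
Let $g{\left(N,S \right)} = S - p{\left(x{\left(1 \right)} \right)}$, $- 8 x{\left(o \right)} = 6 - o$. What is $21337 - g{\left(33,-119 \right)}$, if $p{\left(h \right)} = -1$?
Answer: $21455$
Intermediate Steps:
$x{\left(o \right)} = - \frac{3}{4} + \frac{o}{8}$ ($x{\left(o \right)} = - \frac{6 - o}{8} = - \frac{3}{4} + \frac{o}{8}$)
$g{\left(N,S \right)} = 1 + S$ ($g{\left(N,S \right)} = S - -1 = S + 1 = 1 + S$)
$21337 - g{\left(33,-119 \right)} = 21337 - \left(1 - 119\right) = 21337 - -118 = 21337 + 118 = 21455$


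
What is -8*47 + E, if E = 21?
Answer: -355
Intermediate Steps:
-8*47 + E = -8*47 + 21 = -376 + 21 = -355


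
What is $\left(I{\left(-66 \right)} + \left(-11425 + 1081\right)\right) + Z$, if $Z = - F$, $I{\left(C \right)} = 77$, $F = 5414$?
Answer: $-15681$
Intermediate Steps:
$Z = -5414$ ($Z = \left(-1\right) 5414 = -5414$)
$\left(I{\left(-66 \right)} + \left(-11425 + 1081\right)\right) + Z = \left(77 + \left(-11425 + 1081\right)\right) - 5414 = \left(77 - 10344\right) - 5414 = -10267 - 5414 = -15681$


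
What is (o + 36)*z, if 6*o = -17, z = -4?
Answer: -398/3 ≈ -132.67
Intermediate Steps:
o = -17/6 (o = (⅙)*(-17) = -17/6 ≈ -2.8333)
(o + 36)*z = (-17/6 + 36)*(-4) = (199/6)*(-4) = -398/3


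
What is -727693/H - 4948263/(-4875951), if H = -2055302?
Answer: 34906794533/25500131914 ≈ 1.3689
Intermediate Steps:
-727693/H - 4948263/(-4875951) = -727693/(-2055302) - 4948263/(-4875951) = -727693*(-1/2055302) - 4948263*(-1/4875951) = 727693/2055302 + 12591/12407 = 34906794533/25500131914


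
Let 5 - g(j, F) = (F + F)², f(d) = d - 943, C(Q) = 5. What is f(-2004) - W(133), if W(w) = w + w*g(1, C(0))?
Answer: 9555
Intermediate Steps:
f(d) = -943 + d
g(j, F) = 5 - 4*F² (g(j, F) = 5 - (F + F)² = 5 - (2*F)² = 5 - 4*F²)
W(w) = -94*w (W(w) = w + w*(5 - 4*5²) = w + w*(5 - 4*25) = w + w*(5 - 100) = w + w*(-95) = w - 95*w = -94*w)
f(-2004) - W(133) = (-943 - 2004) - (-94)*133 = -2947 - 1*(-12502) = -2947 + 12502 = 9555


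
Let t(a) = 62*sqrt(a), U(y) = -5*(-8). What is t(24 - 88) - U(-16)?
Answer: -40 + 496*I ≈ -40.0 + 496.0*I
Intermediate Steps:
U(y) = 40
t(24 - 88) - U(-16) = 62*sqrt(24 - 88) - 1*40 = 62*sqrt(-64) - 40 = 62*(8*I) - 40 = 496*I - 40 = -40 + 496*I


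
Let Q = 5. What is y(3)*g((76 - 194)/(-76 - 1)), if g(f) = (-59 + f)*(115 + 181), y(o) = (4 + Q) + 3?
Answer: -15717600/77 ≈ -2.0412e+5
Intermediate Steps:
y(o) = 12 (y(o) = (4 + 5) + 3 = 9 + 3 = 12)
g(f) = -17464 + 296*f (g(f) = (-59 + f)*296 = -17464 + 296*f)
y(3)*g((76 - 194)/(-76 - 1)) = 12*(-17464 + 296*((76 - 194)/(-76 - 1))) = 12*(-17464 + 296*(-118/(-77))) = 12*(-17464 + 296*(-118*(-1/77))) = 12*(-17464 + 296*(118/77)) = 12*(-17464 + 34928/77) = 12*(-1309800/77) = -15717600/77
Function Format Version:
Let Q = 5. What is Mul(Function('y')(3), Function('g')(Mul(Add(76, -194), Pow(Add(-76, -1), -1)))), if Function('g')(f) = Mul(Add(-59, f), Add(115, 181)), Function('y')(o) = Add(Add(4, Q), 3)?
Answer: Rational(-15717600, 77) ≈ -2.0412e+5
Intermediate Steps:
Function('y')(o) = 12 (Function('y')(o) = Add(Add(4, 5), 3) = Add(9, 3) = 12)
Function('g')(f) = Add(-17464, Mul(296, f)) (Function('g')(f) = Mul(Add(-59, f), 296) = Add(-17464, Mul(296, f)))
Mul(Function('y')(3), Function('g')(Mul(Add(76, -194), Pow(Add(-76, -1), -1)))) = Mul(12, Add(-17464, Mul(296, Mul(Add(76, -194), Pow(Add(-76, -1), -1))))) = Mul(12, Add(-17464, Mul(296, Mul(-118, Pow(-77, -1))))) = Mul(12, Add(-17464, Mul(296, Mul(-118, Rational(-1, 77))))) = Mul(12, Add(-17464, Mul(296, Rational(118, 77)))) = Mul(12, Add(-17464, Rational(34928, 77))) = Mul(12, Rational(-1309800, 77)) = Rational(-15717600, 77)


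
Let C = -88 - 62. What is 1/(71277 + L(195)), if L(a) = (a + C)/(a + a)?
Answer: 26/1853205 ≈ 1.4030e-5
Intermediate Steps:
C = -150
L(a) = (-150 + a)/(2*a) (L(a) = (a - 150)/(a + a) = (-150 + a)/((2*a)) = (-150 + a)*(1/(2*a)) = (-150 + a)/(2*a))
1/(71277 + L(195)) = 1/(71277 + (1/2)*(-150 + 195)/195) = 1/(71277 + (1/2)*(1/195)*45) = 1/(71277 + 3/26) = 1/(1853205/26) = 26/1853205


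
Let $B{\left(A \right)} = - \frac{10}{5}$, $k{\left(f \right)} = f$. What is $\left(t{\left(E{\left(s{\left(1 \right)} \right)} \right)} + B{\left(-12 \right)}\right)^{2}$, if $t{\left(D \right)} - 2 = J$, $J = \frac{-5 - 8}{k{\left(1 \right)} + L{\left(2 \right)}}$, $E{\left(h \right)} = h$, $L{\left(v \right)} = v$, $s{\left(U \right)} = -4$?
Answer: $\frac{169}{9} \approx 18.778$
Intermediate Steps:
$J = - \frac{13}{3}$ ($J = \frac{-5 - 8}{1 + 2} = - \frac{13}{3} \approx -4.3333$)
$B{\left(A \right)} = -2$ ($B{\left(A \right)} = \left(-10\right) \frac{1}{5} = -2$)
$t{\left(D \right)} = - \frac{7}{3}$ ($t{\left(D \right)} = 2 - \frac{13}{3} = - \frac{7}{3}$)
$\left(t{\left(E{\left(s{\left(1 \right)} \right)} \right)} + B{\left(-12 \right)}\right)^{2} = \left(- \frac{7}{3} - 2\right)^{2} = \left(- \frac{13}{3}\right)^{2} = \frac{169}{9}$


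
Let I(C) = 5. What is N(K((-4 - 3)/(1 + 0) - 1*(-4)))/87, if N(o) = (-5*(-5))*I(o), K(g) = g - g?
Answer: 125/87 ≈ 1.4368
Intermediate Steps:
K(g) = 0
N(o) = 125 (N(o) = -5*(-5)*5 = 25*5 = 125)
N(K((-4 - 3)/(1 + 0) - 1*(-4)))/87 = 125/87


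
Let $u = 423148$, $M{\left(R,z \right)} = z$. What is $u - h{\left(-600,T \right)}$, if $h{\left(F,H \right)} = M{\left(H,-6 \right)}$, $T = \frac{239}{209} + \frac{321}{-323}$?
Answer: $423154$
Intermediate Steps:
$T = \frac{28}{187}$ ($T = 239 \cdot \frac{1}{209} + 321 \left(- \frac{1}{323}\right) = \frac{239}{209} - \frac{321}{323} = \frac{28}{187} \approx 0.14973$)
$h{\left(F,H \right)} = -6$
$u - h{\left(-600,T \right)} = 423148 - -6 = 423148 + 6 = 423154$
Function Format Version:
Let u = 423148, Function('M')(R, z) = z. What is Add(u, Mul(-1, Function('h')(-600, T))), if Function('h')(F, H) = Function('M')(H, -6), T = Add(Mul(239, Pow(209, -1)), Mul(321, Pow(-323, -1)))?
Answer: 423154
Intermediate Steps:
T = Rational(28, 187) (T = Add(Mul(239, Rational(1, 209)), Mul(321, Rational(-1, 323))) = Add(Rational(239, 209), Rational(-321, 323)) = Rational(28, 187) ≈ 0.14973)
Function('h')(F, H) = -6
Add(u, Mul(-1, Function('h')(-600, T))) = Add(423148, Mul(-1, -6)) = Add(423148, 6) = 423154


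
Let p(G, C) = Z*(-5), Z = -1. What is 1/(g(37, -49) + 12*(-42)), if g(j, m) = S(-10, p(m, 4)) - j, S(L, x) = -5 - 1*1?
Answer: -1/547 ≈ -0.0018282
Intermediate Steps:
p(G, C) = 5 (p(G, C) = -1*(-5) = 5)
S(L, x) = -6 (S(L, x) = -5 - 1 = -6)
g(j, m) = -6 - j
1/(g(37, -49) + 12*(-42)) = 1/((-6 - 1*37) + 12*(-42)) = 1/((-6 - 37) - 504) = 1/(-43 - 504) = 1/(-547) = -1/547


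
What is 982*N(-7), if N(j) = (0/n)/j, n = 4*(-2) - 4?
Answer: 0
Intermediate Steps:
n = -12 (n = -8 - 4 = -12)
N(j) = 0 (N(j) = (0/(-12))/j = (0*(-1/12))/j = 0/j = 0)
982*N(-7) = 982*0 = 0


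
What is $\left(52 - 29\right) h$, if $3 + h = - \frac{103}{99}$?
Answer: $- \frac{9200}{99} \approx -92.929$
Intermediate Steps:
$h = - \frac{400}{99}$ ($h = -3 - \frac{103}{99} = - \frac{400}{99} \approx -4.0404$)
$\left(52 - 29\right) h = \left(52 - 29\right) \left(- \frac{400}{99}\right) = 23 \left(- \frac{400}{99}\right) = - \frac{9200}{99}$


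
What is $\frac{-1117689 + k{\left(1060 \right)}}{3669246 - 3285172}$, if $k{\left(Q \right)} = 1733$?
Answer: $- \frac{557978}{192037} \approx -2.9056$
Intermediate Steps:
$\frac{-1117689 + k{\left(1060 \right)}}{3669246 - 3285172} = \frac{-1117689 + 1733}{3669246 - 3285172} = - \frac{1115956}{3669246 - 3285172} = - \frac{1115956}{384074} = \left(-1115956\right) \frac{1}{384074} = - \frac{557978}{192037}$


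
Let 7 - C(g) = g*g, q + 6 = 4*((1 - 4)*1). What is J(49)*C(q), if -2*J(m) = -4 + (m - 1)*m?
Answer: 372158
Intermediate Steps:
J(m) = 2 - m*(-1 + m)/2 (J(m) = -(-4 + (m - 1)*m)/2 = -(-4 + (-1 + m)*m)/2 = -(-4 + m*(-1 + m))/2 = 2 - m*(-1 + m)/2)
q = -18 (q = -6 + 4*((1 - 4)*1) = -6 + 4*(-3*1) = -6 + 4*(-3) = -6 - 12 = -18)
C(g) = 7 - g² (C(g) = 7 - g*g = 7 - g²)
J(49)*C(q) = (2 + (½)*49 - ½*49²)*(7 - 1*(-18)²) = (2 + 49/2 - ½*2401)*(7 - 1*324) = (2 + 49/2 - 2401/2)*(7 - 324) = -1174*(-317) = 372158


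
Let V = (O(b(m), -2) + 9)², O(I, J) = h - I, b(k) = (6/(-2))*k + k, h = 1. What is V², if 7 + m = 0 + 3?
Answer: 16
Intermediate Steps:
m = -4 (m = -7 + (0 + 3) = -7 + 3 = -4)
b(k) = -2*k (b(k) = (6*(-½))*k + k = -3*k + k = -2*k)
O(I, J) = 1 - I
V = 4 (V = ((1 - (-2)*(-4)) + 9)² = ((1 - 1*8) + 9)² = ((1 - 8) + 9)² = (-7 + 9)² = 2² = 4)
V² = 4² = 16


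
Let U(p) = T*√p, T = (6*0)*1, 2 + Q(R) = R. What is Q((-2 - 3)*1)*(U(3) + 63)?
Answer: -441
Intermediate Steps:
Q(R) = -2 + R
T = 0 (T = 0*1 = 0)
U(p) = 0 (U(p) = 0*√p = 0)
Q((-2 - 3)*1)*(U(3) + 63) = (-2 + (-2 - 3)*1)*(0 + 63) = (-2 - 5*1)*63 = (-2 - 5)*63 = -7*63 = -441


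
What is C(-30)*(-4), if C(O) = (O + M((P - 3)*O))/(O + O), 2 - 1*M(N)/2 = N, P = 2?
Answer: -86/15 ≈ -5.7333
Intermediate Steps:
M(N) = 4 - 2*N
C(O) = (4 + 3*O)/(2*O) (C(O) = (O + (4 - 2*(2 - 3)*O))/(O + O) = (O + (4 - (-2)*O))/((2*O)) = (O + (4 + 2*O))*(1/(2*O)) = (4 + 3*O)*(1/(2*O)) = (4 + 3*O)/(2*O))
C(-30)*(-4) = (3/2 + 2/(-30))*(-4) = (3/2 + 2*(-1/30))*(-4) = (3/2 - 1/15)*(-4) = (43/30)*(-4) = -86/15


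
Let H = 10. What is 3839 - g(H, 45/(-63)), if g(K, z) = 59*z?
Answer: 27168/7 ≈ 3881.1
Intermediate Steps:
3839 - g(H, 45/(-63)) = 3839 - 59*45/(-63) = 3839 - 59*45*(-1/63) = 3839 - 59*(-5)/7 = 3839 - 1*(-295/7) = 3839 + 295/7 = 27168/7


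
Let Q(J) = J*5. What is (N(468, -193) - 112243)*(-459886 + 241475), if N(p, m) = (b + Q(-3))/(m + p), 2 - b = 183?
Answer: 6741696923631/275 ≈ 2.4515e+10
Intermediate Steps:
b = -181 (b = 2 - 1*183 = 2 - 183 = -181)
Q(J) = 5*J
N(p, m) = -196/(m + p) (N(p, m) = (-181 + 5*(-3))/(m + p) = (-181 - 15)/(m + p) = -196/(m + p))
(N(468, -193) - 112243)*(-459886 + 241475) = (-196/(-193 + 468) - 112243)*(-459886 + 241475) = (-196/275 - 112243)*(-218411) = -30867021/275*(-218411) = 6741696923631/275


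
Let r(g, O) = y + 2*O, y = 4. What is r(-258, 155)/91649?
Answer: 314/91649 ≈ 0.0034261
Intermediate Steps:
r(g, O) = 4 + 2*O
r(-258, 155)/91649 = (4 + 2*155)/91649 = (4 + 310)*(1/91649) = 314*(1/91649) = 314/91649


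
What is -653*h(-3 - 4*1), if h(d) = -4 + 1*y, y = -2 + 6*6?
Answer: -19590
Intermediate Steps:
y = 34 (y = -2 + 36 = 34)
h(d) = 30 (h(d) = -4 + 1*34 = -4 + 34 = 30)
-653*h(-3 - 4*1) = -653*30 = -19590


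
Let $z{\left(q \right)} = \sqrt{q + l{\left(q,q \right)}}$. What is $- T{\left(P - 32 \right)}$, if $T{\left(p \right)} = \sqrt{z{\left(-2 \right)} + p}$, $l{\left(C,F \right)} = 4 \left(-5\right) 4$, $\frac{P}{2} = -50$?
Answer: $- \sqrt{-132 + i \sqrt{82}} \approx -0.39385 - 11.496 i$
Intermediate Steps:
$P = -100$ ($P = 2 \left(-50\right) = -100$)
$l{\left(C,F \right)} = -80$ ($l{\left(C,F \right)} = \left(-20\right) 4 = -80$)
$z{\left(q \right)} = \sqrt{-80 + q}$ ($z{\left(q \right)} = \sqrt{q - 80} = \sqrt{-80 + q}$)
$T{\left(p \right)} = \sqrt{p + i \sqrt{82}}$ ($T{\left(p \right)} = \sqrt{\sqrt{-80 - 2} + p} = \sqrt{\sqrt{-82} + p} = \sqrt{i \sqrt{82} + p} = \sqrt{p + i \sqrt{82}}$)
$- T{\left(P - 32 \right)} = - \sqrt{\left(-100 - 32\right) + i \sqrt{82}} = - \sqrt{-132 + i \sqrt{82}}$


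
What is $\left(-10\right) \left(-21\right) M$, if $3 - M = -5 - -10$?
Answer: $-420$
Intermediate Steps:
$M = -2$ ($M = 3 - \left(-5 - -10\right) = 3 - \left(-5 + 10\right) = 3 - 5 = -2$)
$\left(-10\right) \left(-21\right) M = \left(-10\right) \left(-21\right) \left(-2\right) = 210 \left(-2\right) = -420$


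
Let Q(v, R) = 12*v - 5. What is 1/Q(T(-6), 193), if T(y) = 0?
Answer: -1/5 ≈ -0.20000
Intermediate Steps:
Q(v, R) = -5 + 12*v
1/Q(T(-6), 193) = 1/(-5 + 12*0) = 1/(-5 + 0) = 1/(-5) = -1/5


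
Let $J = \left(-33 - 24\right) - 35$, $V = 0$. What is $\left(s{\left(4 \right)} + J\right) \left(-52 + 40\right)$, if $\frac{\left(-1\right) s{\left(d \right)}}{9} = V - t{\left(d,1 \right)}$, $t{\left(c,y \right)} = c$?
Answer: $672$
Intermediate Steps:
$s{\left(d \right)} = 9 d$ ($s{\left(d \right)} = - 9 \left(0 - d\right) = - 9 \left(- d\right) = 9 d$)
$J = -92$ ($J = -57 - 35 = -92$)
$\left(s{\left(4 \right)} + J\right) \left(-52 + 40\right) = \left(9 \cdot 4 - 92\right) \left(-52 + 40\right) = \left(36 - 92\right) \left(-12\right) = \left(-56\right) \left(-12\right) = 672$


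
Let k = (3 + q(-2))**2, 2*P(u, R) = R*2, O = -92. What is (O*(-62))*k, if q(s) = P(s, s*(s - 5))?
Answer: 1648456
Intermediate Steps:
P(u, R) = R (P(u, R) = (R*2)/2 = (2*R)/2 = R)
q(s) = s*(-5 + s) (q(s) = s*(s - 5) = s*(-5 + s))
k = 289 (k = (3 - 2*(-5 - 2))**2 = (3 - 2*(-7))**2 = (3 + 14)**2 = 17**2 = 289)
(O*(-62))*k = -92*(-62)*289 = 5704*289 = 1648456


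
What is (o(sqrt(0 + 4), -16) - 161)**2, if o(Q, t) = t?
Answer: 31329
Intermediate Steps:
(o(sqrt(0 + 4), -16) - 161)**2 = (-16 - 161)**2 = (-177)**2 = 31329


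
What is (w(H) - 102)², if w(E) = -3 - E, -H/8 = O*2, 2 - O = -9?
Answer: 5041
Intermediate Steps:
O = 11 (O = 2 - 1*(-9) = 2 + 9 = 11)
H = -176 (H = -88*2 = -8*22 = -176)
(w(H) - 102)² = ((-3 - 1*(-176)) - 102)² = ((-3 + 176) - 102)² = (173 - 102)² = 71² = 5041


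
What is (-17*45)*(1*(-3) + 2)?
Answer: 765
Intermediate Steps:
(-17*45)*(1*(-3) + 2) = -765*(-3 + 2) = -765*(-1) = 765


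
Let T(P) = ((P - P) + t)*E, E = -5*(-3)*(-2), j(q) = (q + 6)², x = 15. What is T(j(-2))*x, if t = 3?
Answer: -1350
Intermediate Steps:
j(q) = (6 + q)²
E = -30 (E = 15*(-2) = -30)
T(P) = -90 (T(P) = ((P - P) + 3)*(-30) = (0 + 3)*(-30) = 3*(-30) = -90)
T(j(-2))*x = -90*15 = -1350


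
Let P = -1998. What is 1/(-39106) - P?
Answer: 78133787/39106 ≈ 1998.0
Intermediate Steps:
1/(-39106) - P = 1/(-39106) - 1*(-1998) = -1/39106 + 1998 = 78133787/39106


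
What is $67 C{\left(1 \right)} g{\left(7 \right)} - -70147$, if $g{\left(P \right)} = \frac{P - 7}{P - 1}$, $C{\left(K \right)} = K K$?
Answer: $70147$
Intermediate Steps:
$C{\left(K \right)} = K^{2}$
$g{\left(P \right)} = \frac{-7 + P}{-1 + P}$
$67 C{\left(1 \right)} g{\left(7 \right)} - -70147 = 67 \cdot 1^{2} \frac{-7 + 7}{-1 + 7} - -70147 = 67 \cdot 1 \cdot \frac{1}{6} \cdot 0 + 70147 = 67 \cdot \frac{1}{6} \cdot 0 + 70147 = 67 \cdot 0 + 70147 = 0 + 70147 = 70147$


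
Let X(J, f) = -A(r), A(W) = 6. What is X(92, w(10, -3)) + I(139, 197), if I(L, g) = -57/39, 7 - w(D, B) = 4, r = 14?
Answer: -97/13 ≈ -7.4615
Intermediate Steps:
w(D, B) = 3 (w(D, B) = 7 - 1*4 = 7 - 4 = 3)
I(L, g) = -19/13 (I(L, g) = -57*1/39 = -19/13)
X(J, f) = -6 (X(J, f) = -1*6 = -6)
X(92, w(10, -3)) + I(139, 197) = -6 - 19/13 = -97/13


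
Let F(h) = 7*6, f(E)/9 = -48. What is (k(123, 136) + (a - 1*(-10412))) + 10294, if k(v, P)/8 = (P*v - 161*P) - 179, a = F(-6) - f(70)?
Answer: -21596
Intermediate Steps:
f(E) = -432 (f(E) = 9*(-48) = -432)
F(h) = 42
a = 474 (a = 42 - 1*(-432) = 42 + 432 = 474)
k(v, P) = -1432 - 1288*P + 8*P*v (k(v, P) = 8*((P*v - 161*P) - 179) = 8*((-161*P + P*v) - 179) = 8*(-179 - 161*P + P*v) = -1432 - 1288*P + 8*P*v)
(k(123, 136) + (a - 1*(-10412))) + 10294 = ((-1432 - 1288*136 + 8*136*123) + (474 - 1*(-10412))) + 10294 = ((-1432 - 175168 + 133824) + (474 + 10412)) + 10294 = (-42776 + 10886) + 10294 = -31890 + 10294 = -21596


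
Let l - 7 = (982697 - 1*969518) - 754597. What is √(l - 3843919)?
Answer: I*√4585330 ≈ 2141.3*I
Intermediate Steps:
l = -741411 (l = 7 + ((982697 - 1*969518) - 754597) = 7 + ((982697 - 969518) - 754597) = 7 + (13179 - 754597) = 7 - 741418 = -741411)
√(l - 3843919) = √(-741411 - 3843919) = √(-4585330) = I*√4585330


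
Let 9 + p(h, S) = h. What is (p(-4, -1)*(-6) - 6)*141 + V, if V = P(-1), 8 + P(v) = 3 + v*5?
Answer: 10142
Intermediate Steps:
P(v) = -5 + 5*v (P(v) = -8 + (3 + v*5) = -8 + (3 + 5*v) = -5 + 5*v)
p(h, S) = -9 + h
V = -10 (V = -5 + 5*(-1) = -5 - 5 = -10)
(p(-4, -1)*(-6) - 6)*141 + V = ((-9 - 4)*(-6) - 6)*141 - 10 = (-13*(-6) - 6)*141 - 10 = (78 - 6)*141 - 10 = 72*141 - 10 = 10152 - 10 = 10142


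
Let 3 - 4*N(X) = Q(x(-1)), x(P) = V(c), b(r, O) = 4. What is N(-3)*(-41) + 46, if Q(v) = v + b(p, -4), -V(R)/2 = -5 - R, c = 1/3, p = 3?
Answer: 1987/12 ≈ 165.58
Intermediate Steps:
c = ⅓ ≈ 0.33333
V(R) = 10 + 2*R (V(R) = -2*(-5 - R) = 10 + 2*R)
x(P) = 32/3 (x(P) = 10 + 2*(⅓) = 10 + ⅔ = 32/3)
Q(v) = 4 + v (Q(v) = v + 4 = 4 + v)
N(X) = -35/12 (N(X) = ¾ - (4 + 32/3)/4 = ¾ - ¼*44/3 = ¾ - 11/3 = -35/12)
N(-3)*(-41) + 46 = -35/12*(-41) + 46 = 1435/12 + 46 = 1987/12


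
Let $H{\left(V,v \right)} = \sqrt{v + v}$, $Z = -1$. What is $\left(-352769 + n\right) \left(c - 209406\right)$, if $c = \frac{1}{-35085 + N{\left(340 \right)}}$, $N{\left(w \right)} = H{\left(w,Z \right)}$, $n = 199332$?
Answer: $\frac{39551429269495842939}{1230957227} + \frac{153437 i \sqrt{2}}{1230957227} \approx 3.2131 \cdot 10^{10} + 0.00017628 i$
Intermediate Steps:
$H{\left(V,v \right)} = \sqrt{2} \sqrt{v}$ ($H{\left(V,v \right)} = \sqrt{2 v} = \sqrt{2} \sqrt{v}$)
$N{\left(w \right)} = i \sqrt{2}$ ($N{\left(w \right)} = \sqrt{2} \sqrt{-1} = \sqrt{2} i = i \sqrt{2}$)
$c = \frac{1}{-35085 + i \sqrt{2}} \approx -2.8502 \cdot 10^{-5} - 1.1 \cdot 10^{-9} i$
$\left(-352769 + n\right) \left(c - 209406\right) = \left(-352769 + 199332\right) \left(\left(- \frac{35085}{1230957227} - \frac{i \sqrt{2}}{1230957227}\right) - 209406\right) = - 153437 \left(- \frac{257769829112247}{1230957227} - \frac{i \sqrt{2}}{1230957227}\right) = \frac{39551429269495842939}{1230957227} + \frac{153437 i \sqrt{2}}{1230957227}$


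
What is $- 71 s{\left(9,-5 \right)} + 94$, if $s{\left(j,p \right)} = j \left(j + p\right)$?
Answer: $-2462$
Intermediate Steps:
$- 71 s{\left(9,-5 \right)} + 94 = - 71 \cdot 9 \left(9 - 5\right) + 94 = - 71 \cdot 9 \cdot 4 + 94 = \left(-71\right) 36 + 94 = -2556 + 94 = -2462$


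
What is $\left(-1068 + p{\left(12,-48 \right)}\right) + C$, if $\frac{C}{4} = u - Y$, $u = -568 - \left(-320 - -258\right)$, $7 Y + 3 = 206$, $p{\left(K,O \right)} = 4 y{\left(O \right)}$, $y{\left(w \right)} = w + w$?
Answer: $-3592$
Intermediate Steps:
$y{\left(w \right)} = 2 w$
$p{\left(K,O \right)} = 8 O$ ($p{\left(K,O \right)} = 4 \cdot 2 O = 8 O$)
$Y = 29$ ($Y = - \frac{3}{7} + \frac{1}{7} \cdot 206 = - \frac{3}{7} + \frac{206}{7} = 29$)
$u = -506$ ($u = -568 - \left(-320 + 258\right) = -568 - -62 = -568 + 62 = -506$)
$C = -2140$ ($C = 4 \left(-506 - 29\right) = 4 \left(-535\right) = -2140$)
$\left(-1068 + p{\left(12,-48 \right)}\right) + C = \left(-1068 + 8 \left(-48\right)\right) - 2140 = \left(-1068 - 384\right) - 2140 = -1452 - 2140 = -3592$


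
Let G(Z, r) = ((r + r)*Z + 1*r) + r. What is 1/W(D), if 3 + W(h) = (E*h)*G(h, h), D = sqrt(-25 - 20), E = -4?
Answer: -I/(-357*I + 1080*sqrt(5)) ≈ 5.9905e-5 - 0.00040523*I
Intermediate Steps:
D = 3*I*sqrt(5) (D = sqrt(-45) = 3*I*sqrt(5) ≈ 6.7082*I)
G(Z, r) = 2*r + 2*Z*r (G(Z, r) = ((2*r)*Z + r) + r = (2*Z*r + r) + r = (r + 2*Z*r) + r = 2*r + 2*Z*r)
W(h) = -3 - 8*h**2*(1 + h) (W(h) = -3 + (-4*h)*(2*h*(1 + h)) = -3 - 8*h**2*(1 + h))
1/W(D) = 1/(-3 - 8*(3*I*sqrt(5))**2*(1 + 3*I*sqrt(5))) = 1/(-3 - 8*(-45)*(1 + 3*I*sqrt(5))) = 1/(-3 + (360 + 1080*I*sqrt(5))) = 1/(357 + 1080*I*sqrt(5))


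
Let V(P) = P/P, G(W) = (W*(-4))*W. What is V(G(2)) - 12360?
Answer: -12359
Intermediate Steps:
G(W) = -4*W² (G(W) = (-4*W)*W = -4*W²)
V(P) = 1
V(G(2)) - 12360 = 1 - 12360 = -12359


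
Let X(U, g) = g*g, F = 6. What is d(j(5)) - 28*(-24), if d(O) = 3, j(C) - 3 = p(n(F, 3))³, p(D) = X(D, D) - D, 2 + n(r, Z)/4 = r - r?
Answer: 675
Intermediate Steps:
X(U, g) = g²
n(r, Z) = -8 (n(r, Z) = -8 + 4*(r - r) = -8 + 4*0 = -8 + 0 = -8)
p(D) = D² - D
j(C) = 373251 (j(C) = 3 + (-8*(-1 - 8))³ = 3 + (-8*(-9))³ = 3 + 72³ = 3 + 373248 = 373251)
d(j(5)) - 28*(-24) = 3 - 28*(-24) = 3 + 672 = 675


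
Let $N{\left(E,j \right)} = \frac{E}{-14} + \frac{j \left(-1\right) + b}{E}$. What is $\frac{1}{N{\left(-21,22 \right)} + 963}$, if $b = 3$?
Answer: $\frac{42}{40547} \approx 0.0010358$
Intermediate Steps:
$N{\left(E,j \right)} = - \frac{E}{14} + \frac{3 - j}{E}$ ($N{\left(E,j \right)} = \frac{E}{-14} + \frac{j \left(-1\right) + 3}{E} = E \left(- \frac{1}{14}\right) + \frac{- j + 3}{E} = - \frac{E}{14} + \frac{3 - j}{E}$)
$\frac{1}{N{\left(-21,22 \right)} + 963} = \frac{1}{\frac{3 - 22 - \frac{\left(-21\right)^{2}}{14}}{-21} + 963} = \frac{1}{- \frac{3 - 22 - \frac{63}{2}}{21} + 963} = \frac{1}{\left(- \frac{1}{21}\right) \left(- \frac{101}{2}\right) + 963} = \frac{1}{\frac{101}{42} + 963} = \frac{1}{\frac{40547}{42}} = \frac{42}{40547}$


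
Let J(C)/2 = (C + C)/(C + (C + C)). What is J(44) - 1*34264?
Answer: -102788/3 ≈ -34263.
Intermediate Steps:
J(C) = 4/3 (J(C) = 2*((C + C)/(C + (C + C))) = 2*((2*C)/(C + 2*C)) = 2*((2*C)/((3*C))) = 2*((2*C)*(1/(3*C))) = 2*(⅔) = 4/3)
J(44) - 1*34264 = 4/3 - 1*34264 = 4/3 - 34264 = -102788/3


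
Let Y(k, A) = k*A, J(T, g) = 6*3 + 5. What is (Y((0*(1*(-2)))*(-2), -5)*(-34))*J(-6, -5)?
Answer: 0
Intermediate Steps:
J(T, g) = 23 (J(T, g) = 18 + 5 = 23)
Y(k, A) = A*k
(Y((0*(1*(-2)))*(-2), -5)*(-34))*J(-6, -5) = (-5*0*(1*(-2))*(-2)*(-34))*23 = (-5*0*(-2)*(-2)*(-34))*23 = (-0*(-2)*(-34))*23 = (-5*0*(-34))*23 = (0*(-34))*23 = 0*23 = 0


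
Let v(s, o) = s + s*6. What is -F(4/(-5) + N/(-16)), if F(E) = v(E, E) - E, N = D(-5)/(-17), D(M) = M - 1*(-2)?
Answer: 3309/680 ≈ 4.8662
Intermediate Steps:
v(s, o) = 7*s (v(s, o) = s + 6*s = 7*s)
D(M) = 2 + M (D(M) = M + 2 = 2 + M)
N = 3/17 (N = (2 - 5)/(-17) = -3*(-1/17) = 3/17 ≈ 0.17647)
F(E) = 6*E (F(E) = 7*E - E = 6*E)
-F(4/(-5) + N/(-16)) = -6*(4/(-5) + (3/17)/(-16)) = -6*(4*(-1/5) + (3/17)*(-1/16)) = -6*(-4/5 - 3/272) = -6*(-1103)/1360 = -1*(-3309/680) = 3309/680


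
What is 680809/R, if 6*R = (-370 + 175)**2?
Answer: 1361618/12675 ≈ 107.43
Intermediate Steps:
R = 12675/2 (R = (-370 + 175)**2/6 = (1/6)*(-195)**2 = (1/6)*38025 = 12675/2 ≈ 6337.5)
680809/R = 680809/(12675/2) = 680809*(2/12675) = 1361618/12675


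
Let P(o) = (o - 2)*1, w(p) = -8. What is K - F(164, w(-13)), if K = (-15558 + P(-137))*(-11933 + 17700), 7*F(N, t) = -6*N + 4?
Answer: -90524459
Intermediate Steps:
P(o) = -2 + o (P(o) = (-2 + o)*1 = -2 + o)
F(N, t) = 4/7 - 6*N/7 (F(N, t) = (-6*N + 4)/7 = (4 - 6*N)/7 = 4/7 - 6*N/7)
K = -90524599 (K = (-15558 + (-2 - 137))*(-11933 + 17700) = (-15558 - 139)*5767 = -15697*5767 = -90524599)
K - F(164, w(-13)) = -90524599 - (4/7 - 6/7*164) = -90524599 - (4/7 - 984/7) = -90524599 - 1*(-140) = -90524599 + 140 = -90524459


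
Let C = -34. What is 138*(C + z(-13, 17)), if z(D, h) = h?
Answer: -2346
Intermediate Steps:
138*(C + z(-13, 17)) = 138*(-34 + 17) = 138*(-17) = -2346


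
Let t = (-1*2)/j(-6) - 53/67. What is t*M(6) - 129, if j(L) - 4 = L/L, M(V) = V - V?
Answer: -129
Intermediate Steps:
M(V) = 0
j(L) = 5 (j(L) = 4 + L/L = 4 + 1 = 5)
t = -399/335 (t = -1*2/5 - 53/67 = -2*⅕ - 53*1/67 = -⅖ - 53/67 = -399/335 ≈ -1.1910)
t*M(6) - 129 = -399/335*0 - 129 = 0 - 129 = -129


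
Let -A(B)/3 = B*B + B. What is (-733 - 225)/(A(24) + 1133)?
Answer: 958/667 ≈ 1.4363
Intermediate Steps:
A(B) = -3*B - 3*B² (A(B) = -3*(B*B + B) = -3*(B² + B) = -3*(B + B²) = -3*B - 3*B²)
(-733 - 225)/(A(24) + 1133) = (-733 - 225)/(-3*24*(1 + 24) + 1133) = -958/(-3*24*25 + 1133) = -958/(-1800 + 1133) = -958/(-667) = -958*(-1/667) = 958/667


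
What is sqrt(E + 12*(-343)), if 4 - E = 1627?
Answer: I*sqrt(5739) ≈ 75.756*I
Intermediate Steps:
E = -1623 (E = 4 - 1*1627 = 4 - 1627 = -1623)
sqrt(E + 12*(-343)) = sqrt(-1623 + 12*(-343)) = sqrt(-1623 - 4116) = sqrt(-5739) = I*sqrt(5739)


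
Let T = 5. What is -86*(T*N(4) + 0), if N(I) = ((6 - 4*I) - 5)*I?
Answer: 25800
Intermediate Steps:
N(I) = I*(1 - 4*I) (N(I) = (1 - 4*I)*I = I*(1 - 4*I))
-86*(T*N(4) + 0) = -86*(5*(4*(1 - 4*4)) + 0) = -86*(5*(4*(1 - 16)) + 0) = -86*(5*(4*(-15)) + 0) = -86*(5*(-60) + 0) = -86*(-300 + 0) = -86*(-300) = 25800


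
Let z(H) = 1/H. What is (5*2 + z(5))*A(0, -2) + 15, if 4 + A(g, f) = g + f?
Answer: -231/5 ≈ -46.200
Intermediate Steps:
A(g, f) = -4 + f + g (A(g, f) = -4 + (g + f) = -4 + (f + g) = -4 + f + g)
(5*2 + z(5))*A(0, -2) + 15 = (5*2 + 1/5)*(-4 - 2 + 0) + 15 = (10 + ⅕)*(-6) + 15 = (51/5)*(-6) + 15 = -306/5 + 15 = -231/5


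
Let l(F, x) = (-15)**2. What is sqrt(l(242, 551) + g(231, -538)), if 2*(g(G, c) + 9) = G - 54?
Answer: sqrt(1218)/2 ≈ 17.450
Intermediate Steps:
g(G, c) = -36 + G/2 (g(G, c) = -9 + (G - 54)/2 = -9 + (-54 + G)/2 = -9 + (-27 + G/2) = -36 + G/2)
l(F, x) = 225
sqrt(l(242, 551) + g(231, -538)) = sqrt(225 + (-36 + (1/2)*231)) = sqrt(225 + (-36 + 231/2)) = sqrt(225 + 159/2) = sqrt(609/2) = sqrt(1218)/2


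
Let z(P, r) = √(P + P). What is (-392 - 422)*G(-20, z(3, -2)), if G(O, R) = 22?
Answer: -17908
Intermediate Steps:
z(P, r) = √2*√P (z(P, r) = √(2*P) = √2*√P)
(-392 - 422)*G(-20, z(3, -2)) = (-392 - 422)*22 = -814*22 = -17908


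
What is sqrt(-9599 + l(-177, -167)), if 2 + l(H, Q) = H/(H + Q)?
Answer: I*sqrt(284020762)/172 ≈ 97.982*I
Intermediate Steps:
l(H, Q) = -2 + H/(H + Q)
sqrt(-9599 + l(-177, -167)) = sqrt(-9599 + (-1*(-177) - 2*(-167))/(-177 - 167)) = sqrt(-9599 + (177 + 334)/(-344)) = sqrt(-9599 - 1/344*511) = sqrt(-9599 - 511/344) = sqrt(-3302567/344) = I*sqrt(284020762)/172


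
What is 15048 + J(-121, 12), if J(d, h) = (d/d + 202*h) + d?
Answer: 17352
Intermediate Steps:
J(d, h) = 1 + d + 202*h (J(d, h) = (1 + 202*h) + d = 1 + d + 202*h)
15048 + J(-121, 12) = 15048 + (1 - 121 + 202*12) = 15048 + (1 - 121 + 2424) = 15048 + 2304 = 17352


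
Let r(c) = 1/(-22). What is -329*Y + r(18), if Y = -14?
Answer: 101331/22 ≈ 4606.0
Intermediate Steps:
r(c) = -1/22
-329*Y + r(18) = -329*(-14) - 1/22 = 4606 - 1/22 = 101331/22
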